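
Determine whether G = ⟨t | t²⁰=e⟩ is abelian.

G has a single generator, so G is cyclic and hence abelian.

Answer: Yes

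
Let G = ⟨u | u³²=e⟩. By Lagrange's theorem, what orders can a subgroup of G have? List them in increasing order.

|G| = 32 = 2⁵. By Lagrange's theorem the order of any subgroup divides 32; the divisors of 32 are 1, 2, 4, 8, 16, 32.

Answer: 1, 2, 4, 8, 16, 32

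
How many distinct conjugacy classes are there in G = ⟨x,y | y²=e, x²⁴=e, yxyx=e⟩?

The conjugacy classes (representative and size) are:
  [e] (size 1), [x²³] (size 2), [x²] (size 2), [x³] (size 2), [x²⁰] (size 2), [x¹⁹] (size 2), [x⁶] (size 2), [x⁷] (size 2), [x⁸] (size 2), [x⁹] (size 2), [x¹⁴] (size 2), [x¹¹] (size 2), [x¹²] (size 1), [x⁴y] (size 12), [x⁵y] (size 12).
Class equation: 1 + 2 + 2 + 2 + 2 + 2 + 2 + 2 + 2 + 2 + 2 + 2 + 1 + 12 + 12 = 48 = |G|. So G has 15 conjugacy classes.

Answer: 15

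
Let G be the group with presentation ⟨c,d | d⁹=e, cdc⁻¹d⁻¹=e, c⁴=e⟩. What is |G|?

Enumerate words in the generators, reducing via the relations: the distinct elements are
  {c, d, e, cd, c², c³, d², d³, d⁴, d⁵, d⁶, d⁷, d⁸, cd², cd³, cd⁴, cd⁵, cd⁶, cd⁷, cd⁸, c²d, c³d, c²d², c²d³, c²d⁴, c²d⁵, c²d⁶, c²d⁷, c²d⁸, c³d², c³d³, c³d⁴, c³d⁵, c³d⁶, c³d⁷, c³d⁸}.
No further products give new elements, so |G| = 36.

Answer: 36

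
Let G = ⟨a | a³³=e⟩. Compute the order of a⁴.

Compute successive powers until reaching e:
  (a⁴)¹ = a⁴, (a⁴)² = a⁸, (a⁴)³ = a¹², (a⁴)⁴ = a¹⁶, (a⁴)⁵ = a²⁰, (a⁴)⁶ = a²⁴, (a⁴)⁷ = a²⁸, (a⁴)⁸ = a³², (a⁴)⁹ = a³, (a⁴)¹⁰ = a⁷, (a⁴)¹¹ = a¹¹, (a⁴)¹² = a¹⁵, (a⁴)¹³ = a¹⁹, (a⁴)¹⁴ = a²³, (a⁴)¹⁵ = a²⁷, (a⁴)¹⁶ = a³¹, (a⁴)¹⁷ = a², (a⁴)¹⁸ = a⁶, (a⁴)¹⁹ = a¹⁰, (a⁴)²⁰ = a¹⁴, (a⁴)²¹ = a¹⁸, (a⁴)²² = a²², (a⁴)²³ = a²⁶, (a⁴)²⁴ = a³⁰, (a⁴)²⁵ = a, (a⁴)²⁶ = a⁵, (a⁴)²⁷ = a⁹, (a⁴)²⁸ = a¹³, (a⁴)²⁹ = a¹⁷, (a⁴)³⁰ = a²¹, (a⁴)³¹ = a²⁵, (a⁴)³² = a²⁹, (a⁴)³³ = e.
The smallest positive k with (a⁴)ᵏ = e is 33.

Answer: 33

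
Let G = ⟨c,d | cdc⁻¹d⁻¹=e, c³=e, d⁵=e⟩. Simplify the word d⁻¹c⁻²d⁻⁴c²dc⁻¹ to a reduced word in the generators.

Multiply left to right, reducing at each step:
  (d⁴) · c⁻² = cd⁴
  (cd⁴) · d⁻⁴ = c
  c · c² = e
  e · d = d
  d · c⁻¹ = c²d

Answer: c²d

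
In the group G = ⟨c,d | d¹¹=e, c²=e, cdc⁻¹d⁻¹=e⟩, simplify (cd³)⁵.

Compute successive powers of (cd³), reducing at each step:
  (cd³)²: (cd³) · c = d³;   (d³) · d³ = d⁶
  (cd³)³: (d⁶) · c = cd⁶;   (cd⁶) · d³ = cd⁹
  (cd³)⁴: (cd⁹) · c = d⁹;   (d⁹) · d³ = d
  (cd³)⁵: d · c = cd;   (cd) · d³ = cd⁴

Answer: cd⁴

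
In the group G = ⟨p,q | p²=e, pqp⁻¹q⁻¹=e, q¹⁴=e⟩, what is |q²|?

Compute successive powers until reaching e:
  (q²)¹ = q², (q²)² = q⁴, (q²)³ = q⁶, (q²)⁴ = q⁸, (q²)⁵ = q¹⁰, (q²)⁶ = q¹², (q²)⁷ = e.
The smallest positive k with (q²)ᵏ = e is 7.

Answer: 7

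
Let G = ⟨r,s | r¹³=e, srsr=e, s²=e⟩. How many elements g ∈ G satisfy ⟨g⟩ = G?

⟨g⟩ = G would require ord(g) = |G| = 26, but the maximum element order in G is 13 < 26. So G is not cyclic and no single element generates it: the count is 0.

Answer: 0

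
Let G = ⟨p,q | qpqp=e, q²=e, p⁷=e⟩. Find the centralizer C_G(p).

⟨p⟩ ⊆ C_G(p) since powers of p commute with p; so |C_G(p)| ≥ |⟨p⟩| = 7.
By orbit–stabilizer, |C_G(p)| = |G| / |conj. class of p| = 14 / 2 = 7.
The 7 elements commuting with p are {e, p, p², p³, p⁴, p⁵, p⁶}.

Answer: {e, p, p², p³, p⁴, p⁵, p⁶}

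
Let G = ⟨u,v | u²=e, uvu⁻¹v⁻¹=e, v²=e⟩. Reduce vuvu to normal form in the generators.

Multiply left to right, reducing at each step:
  v · u = uv
  (uv) · v = u
  u · u = e

Answer: e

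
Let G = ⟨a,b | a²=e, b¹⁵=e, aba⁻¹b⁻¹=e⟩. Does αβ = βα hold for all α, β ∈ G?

Each pair of generators commutes: a·b = ab = b·a. Since the generators pairwise commute, every element of G commutes with every other, so G is abelian.

Answer: Yes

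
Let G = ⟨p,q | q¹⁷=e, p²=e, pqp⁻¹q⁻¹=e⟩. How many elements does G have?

Enumerate words in the generators, reducing via the relations: the distinct elements are
  {e, p, q, pq, q², q³, q⁴, q⁵, q⁶, q⁷, q⁸, q⁹, pq², pq³, pq⁴, pq⁵, pq⁶, pq⁷, pq⁸, pq⁹, q¹², q¹³, q¹¹, q¹⁰, q¹⁴, q¹⁵, q¹⁶, pq¹², pq¹³, pq¹¹, pq¹⁰, pq¹⁴, pq¹⁵, pq¹⁶}.
No further products give new elements, so |G| = 34.

Answer: 34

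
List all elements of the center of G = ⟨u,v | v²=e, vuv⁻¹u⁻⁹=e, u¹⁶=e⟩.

An element z ∈ Z(G) iff z commutes with every generator.
For example u² is central: (u²)·u = u³ = u·(u²); (u²)·v = u²v = v·(u²).
Whereas u ∉ Z(G) since u·v = uv ≠ u⁹v = v·u.
Checking each of the 32 elements this way gives Z(G) = {e, u², u⁴, u⁶, u⁸, u¹⁰, u¹², u¹⁴}, of order 8.

Answer: {e, u², u⁴, u⁶, u⁸, u¹⁰, u¹², u¹⁴}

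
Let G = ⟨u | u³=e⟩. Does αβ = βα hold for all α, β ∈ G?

G has a single generator, so G is cyclic and hence abelian.

Answer: Yes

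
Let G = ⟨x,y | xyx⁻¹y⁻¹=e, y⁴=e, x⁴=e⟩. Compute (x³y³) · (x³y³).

Compute (x³y³) · (x³y³) by multiplying left to right and reducing via the relations at each step:
  (x³y³) · x³ = x²y³
  (x²y³) · y³ = x²y²

Answer: x²y²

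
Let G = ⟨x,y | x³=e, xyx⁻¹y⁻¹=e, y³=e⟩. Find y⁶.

Compute successive powers of y, reducing at each step:
  y²: y · y = y²
  y³: (y²) · y = e
  y⁴: e · y = y
  y⁵: y · y = y²
  y⁶: (y²) · y = e

Answer: e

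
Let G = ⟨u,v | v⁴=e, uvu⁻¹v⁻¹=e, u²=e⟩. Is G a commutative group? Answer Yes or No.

Each pair of generators commutes: u·v = uv = v·u. Since the generators pairwise commute, every element of G commutes with every other, so G is abelian.

Answer: Yes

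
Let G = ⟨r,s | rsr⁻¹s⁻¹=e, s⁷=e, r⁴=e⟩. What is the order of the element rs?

Compute successive powers until reaching e:
  (rs)¹ = rs, (rs)² = r²s², (rs)³ = r³s³, (rs)⁴ = s⁴, (rs)⁵ = rs⁵, (rs)⁶ = r²s⁶, (rs)⁷ = r³, (rs)⁸ = s, (rs)⁹ = rs², (rs)¹⁰ = r²s³, (rs)¹¹ = r³s⁴, (rs)¹² = s⁵, (rs)¹³ = rs⁶, (rs)¹⁴ = r², (rs)¹⁵ = r³s, (rs)¹⁶ = s², (rs)¹⁷ = rs³, (rs)¹⁸ = r²s⁴, (rs)¹⁹ = r³s⁵, (rs)²⁰ = s⁶, (rs)²¹ = r, (rs)²² = r²s, (rs)²³ = r³s², (rs)²⁴ = s³, (rs)²⁵ = rs⁴, (rs)²⁶ = r²s⁵, (rs)²⁷ = r³s⁶, (rs)²⁸ = e.
The smallest positive k with (rs)ᵏ = e is 28.

Answer: 28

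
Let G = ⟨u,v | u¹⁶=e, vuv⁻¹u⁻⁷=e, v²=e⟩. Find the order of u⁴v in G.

Compute successive powers until reaching e:
  (u⁴v)¹ = u⁴v, (u⁴v)² = e.
The smallest positive k with (u⁴v)ᵏ = e is 2.

Answer: 2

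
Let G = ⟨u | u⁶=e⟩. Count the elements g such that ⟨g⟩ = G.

G is cyclic of order 6. An element generates G iff its order is 6, and a cyclic group of order 6 has exactly φ(6) = 2 such elements.

Answer: 2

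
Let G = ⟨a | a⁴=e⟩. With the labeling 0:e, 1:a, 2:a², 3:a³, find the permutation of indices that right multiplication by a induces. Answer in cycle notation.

(0 1 2 3)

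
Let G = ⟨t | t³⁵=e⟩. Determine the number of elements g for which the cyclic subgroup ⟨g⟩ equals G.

G is cyclic of order 35. An element generates G iff its order is 35, and a cyclic group of order 35 has exactly φ(35) = 24 such elements.

Answer: 24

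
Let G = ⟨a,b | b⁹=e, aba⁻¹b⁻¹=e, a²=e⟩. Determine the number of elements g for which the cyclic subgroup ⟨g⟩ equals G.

G is cyclic of order 18. An element generates G iff its order is 18, and a cyclic group of order 18 has exactly φ(18) = 6 such elements.

Answer: 6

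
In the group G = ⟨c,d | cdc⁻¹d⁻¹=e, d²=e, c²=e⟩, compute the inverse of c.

The order of c is 2 (smallest k with cᵏ = e), so c⁻¹ = c¹ = c.
Check: c · c → c · c = e, giving e as required.

Answer: c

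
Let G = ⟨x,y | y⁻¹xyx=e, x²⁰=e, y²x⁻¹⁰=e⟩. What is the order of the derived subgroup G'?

G' = [G, G] is generated by all commutators. The generator-pair commutators are: [x, y] = x².
The subgroup they normally generate is {e, x², x⁴, x⁶, x⁸, x¹⁰, x¹², x¹⁴, x¹⁶, x¹⁸}, of order 10.
Check: |G/G'| = 40/10 = 4 is the order of the abelianisation.

Answer: 10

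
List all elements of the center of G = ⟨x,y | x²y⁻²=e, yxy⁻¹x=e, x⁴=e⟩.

An element z ∈ Z(G) iff z commutes with every generator.
For example x² is central: (x²)·x = x³ = x·(x²); (x²)·y = y⁻¹ = y·(x²).
Whereas x ∉ Z(G) since x·y = xy ≠ xy⁻¹ = y·x.
Checking each of the 8 elements this way gives Z(G) = {e, x²}, of order 2.

Answer: {e, x²}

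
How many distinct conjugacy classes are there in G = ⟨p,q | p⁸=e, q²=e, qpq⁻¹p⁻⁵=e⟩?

The conjugacy classes (representative and size) are:
  [e] (size 1), [p⁵] (size 2), [p²] (size 1), [p⁷] (size 2), [p⁴] (size 1), [p⁶] (size 1), [q] (size 2), [p⁵q] (size 2), [p²q] (size 2), [p³q] (size 2).
Class equation: 1 + 2 + 1 + 2 + 1 + 1 + 2 + 2 + 2 + 2 = 16 = |G|. So G has 10 conjugacy classes.

Answer: 10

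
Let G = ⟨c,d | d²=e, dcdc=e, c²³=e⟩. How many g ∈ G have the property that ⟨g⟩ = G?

⟨g⟩ = G would require ord(g) = |G| = 46, but the maximum element order in G is 23 < 46. So G is not cyclic and no single element generates it: the count is 0.

Answer: 0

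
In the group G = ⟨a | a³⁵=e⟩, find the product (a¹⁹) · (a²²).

Compute (a¹⁹) · (a²²) by multiplying left to right and reducing via the relations at each step:
  (a¹⁹) · a²² = a⁶

Answer: a⁶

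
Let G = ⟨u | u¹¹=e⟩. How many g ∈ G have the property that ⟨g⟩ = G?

G is cyclic of order 11. An element generates G iff its order is 11, and a cyclic group of order 11 has exactly φ(11) = 10 such elements.

Answer: 10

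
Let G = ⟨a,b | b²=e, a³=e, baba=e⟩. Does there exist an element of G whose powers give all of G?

Every cyclic group is abelian. But a·b = ab while b·a = a²b, so a·b ≠ b·a and G is not abelian. Hence G is not cyclic.

Answer: No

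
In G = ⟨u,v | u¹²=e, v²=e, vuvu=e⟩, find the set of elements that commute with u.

⟨u⟩ ⊆ C_G(u) since powers of u commute with u; so |C_G(u)| ≥ |⟨u⟩| = 12.
By orbit–stabilizer, |C_G(u)| = |G| / |conj. class of u| = 24 / 2 = 12.
The 12 elements commuting with u are {e, u, u², u³, u⁴, u⁵, u⁶, u⁷, u⁸, u⁹, u¹⁰, u¹¹}.

Answer: {e, u, u², u³, u⁴, u⁵, u⁶, u⁷, u⁸, u⁹, u¹⁰, u¹¹}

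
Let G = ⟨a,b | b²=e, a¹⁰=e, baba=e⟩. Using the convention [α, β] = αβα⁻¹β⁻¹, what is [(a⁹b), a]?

[(a⁹b), a] = (a⁹b)·a·(a⁹b)⁻¹·a⁻¹.
  (a⁹b) · a = a⁸b
  (a⁸b) · (a⁹b) = a⁹
  (a⁹) · (a⁹) = a⁸

Answer: a⁸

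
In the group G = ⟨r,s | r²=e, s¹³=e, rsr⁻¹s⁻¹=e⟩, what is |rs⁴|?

Compute successive powers until reaching e:
  (rs⁴)¹ = rs⁴, (rs⁴)² = s⁸, (rs⁴)³ = rs¹², (rs⁴)⁴ = s³, (rs⁴)⁵ = rs⁷, (rs⁴)⁶ = s¹¹, (rs⁴)⁷ = rs², (rs⁴)⁸ = s⁶, (rs⁴)⁹ = rs¹⁰, (rs⁴)¹⁰ = s, (rs⁴)¹¹ = rs⁵, (rs⁴)¹² = s⁹, (rs⁴)¹³ = r, (rs⁴)¹⁴ = s⁴, (rs⁴)¹⁵ = rs⁸, (rs⁴)¹⁶ = s¹², (rs⁴)¹⁷ = rs³, (rs⁴)¹⁸ = s⁷, (rs⁴)¹⁹ = rs¹¹, (rs⁴)²⁰ = s², (rs⁴)²¹ = rs⁶, (rs⁴)²² = s¹⁰, (rs⁴)²³ = rs, (rs⁴)²⁴ = s⁵, (rs⁴)²⁵ = rs⁹, (rs⁴)²⁶ = e.
The smallest positive k with (rs⁴)ᵏ = e is 26.

Answer: 26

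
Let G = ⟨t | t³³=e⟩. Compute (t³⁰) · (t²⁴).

Compute (t³⁰) · (t²⁴) by multiplying left to right and reducing via the relations at each step:
  (t³⁰) · t²⁴ = t²¹

Answer: t²¹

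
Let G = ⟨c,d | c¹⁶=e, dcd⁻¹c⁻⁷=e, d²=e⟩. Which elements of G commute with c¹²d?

⟨c¹²d⟩ ⊆ C_G(c¹²d) since powers of c¹²d commute with c¹²d; so |C_G(c¹²d)| ≥ |⟨c¹²d⟩| = 2.
By orbit–stabilizer, |C_G(c¹²d)| = |G| / |conj. class of c¹²d| = 32 / 8 = 4.
The 4 elements commuting with c¹²d are {e, c⁸, c⁴d, c¹²d}.

Answer: {e, c⁸, c⁴d, c¹²d}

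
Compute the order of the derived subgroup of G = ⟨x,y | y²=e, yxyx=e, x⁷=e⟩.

G' = [G, G] is generated by all commutators. The generator-pair commutators are: [x, y] = x².
The subgroup they normally generate is {e, x, x², x³, x⁴, x⁵, x⁶}, of order 7.
Check: |G/G'| = 14/7 = 2 is the order of the abelianisation.

Answer: 7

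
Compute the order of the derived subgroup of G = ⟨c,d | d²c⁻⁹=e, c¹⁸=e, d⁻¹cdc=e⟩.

G' = [G, G] is generated by all commutators. The generator-pair commutators are: [c, d] = c².
The subgroup they normally generate is {e, c², c⁴, c⁶, c⁸, c¹⁰, c¹², c¹⁴, c¹⁶}, of order 9.
Check: |G/G'| = 36/9 = 4 is the order of the abelianisation.

Answer: 9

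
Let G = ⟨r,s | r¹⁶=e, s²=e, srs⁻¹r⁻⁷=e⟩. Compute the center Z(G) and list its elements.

An element z ∈ Z(G) iff z commutes with every generator.
For example r⁸ is central: (r⁸)·r = r⁹ = r·(r⁸); (r⁸)·s = r⁸s = s·(r⁸).
Whereas r ∉ Z(G) since r·s = rs ≠ r⁷s = s·r.
Checking each of the 32 elements this way gives Z(G) = {e, r⁸}, of order 2.

Answer: {e, r⁸}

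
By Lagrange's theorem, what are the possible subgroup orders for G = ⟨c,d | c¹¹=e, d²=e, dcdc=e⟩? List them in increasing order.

|G| = 22 = 2 · 11. By Lagrange's theorem the order of any subgroup divides 22; the divisors of 22 are 1, 2, 11, 22.

Answer: 1, 2, 11, 22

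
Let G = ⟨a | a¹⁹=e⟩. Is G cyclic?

|G| = 19. The element a has order 19 (its powers give 19 distinct elements), so ⟨a⟩ = G and G is cyclic.

Answer: Yes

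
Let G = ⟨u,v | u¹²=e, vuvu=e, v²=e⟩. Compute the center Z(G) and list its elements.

An element z ∈ Z(G) iff z commutes with every generator.
For example u⁶ is central: (u⁶)·u = u⁷ = u·(u⁶); (u⁶)·v = u⁶v = v·(u⁶).
Whereas u ∉ Z(G) since u·v = uv ≠ u¹¹v = v·u.
Checking each of the 24 elements this way gives Z(G) = {e, u⁶}, of order 2.

Answer: {e, u⁶}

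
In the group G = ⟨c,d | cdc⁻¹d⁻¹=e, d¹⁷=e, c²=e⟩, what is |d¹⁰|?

Compute successive powers until reaching e:
  (d¹⁰)¹ = d¹⁰, (d¹⁰)² = d³, (d¹⁰)³ = d¹³, (d¹⁰)⁴ = d⁶, (d¹⁰)⁵ = d¹⁶, (d¹⁰)⁶ = d⁹, (d¹⁰)⁷ = d², (d¹⁰)⁸ = d¹², (d¹⁰)⁹ = d⁵, (d¹⁰)¹⁰ = d¹⁵, (d¹⁰)¹¹ = d⁸, (d¹⁰)¹² = d, (d¹⁰)¹³ = d¹¹, (d¹⁰)¹⁴ = d⁴, (d¹⁰)¹⁵ = d¹⁴, (d¹⁰)¹⁶ = d⁷, (d¹⁰)¹⁷ = e.
The smallest positive k with (d¹⁰)ᵏ = e is 17.

Answer: 17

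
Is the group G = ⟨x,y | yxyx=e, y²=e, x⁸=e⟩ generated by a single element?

Every cyclic group is abelian. But x·y = xy while y·x = x⁷y, so x·y ≠ y·x and G is not abelian. Hence G is not cyclic.

Answer: No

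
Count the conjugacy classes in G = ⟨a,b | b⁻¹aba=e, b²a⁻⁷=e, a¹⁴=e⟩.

The conjugacy classes (representative and size) are:
  [e] (size 1), [a¹³] (size 2), [a¹²] (size 2), [a¹¹] (size 2), [a⁴] (size 2), [a⁵] (size 2), [a⁸] (size 2), [a⁷] (size 1), [a⁵b⁻¹] (size 7), [a⁵b] (size 7).
Class equation: 1 + 2 + 2 + 2 + 2 + 2 + 2 + 1 + 7 + 7 = 28 = |G|. So G has 10 conjugacy classes.

Answer: 10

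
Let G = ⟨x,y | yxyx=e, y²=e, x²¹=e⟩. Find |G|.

Enumerate words in the generators, reducing via the relations: the distinct elements are
  {e, x, y, xy, x², x³, x⁴, x⁵, x⁶, x⁷, x⁸, x⁹, x²y, x²⁰, x³y, x¹², x¹³, x¹¹, x¹⁰, x¹⁴, x¹⁵, x¹⁶, x¹⁷, x¹⁸, x¹⁹, x⁴y, x⁵y, x⁶y, x⁷y, x⁸y, x⁹y, x²⁰y, x¹²y, x¹³y, x¹¹y, x¹⁰y, x¹⁴y, x¹⁵y, x¹⁶y, x¹⁷y, x¹⁸y, x¹⁹y}.
No further products give new elements, so |G| = 42.

Answer: 42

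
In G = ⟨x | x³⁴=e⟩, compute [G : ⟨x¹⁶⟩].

First find ord(x¹⁶) by computing successive powers:
  (x¹⁶)¹ = x¹⁶, (x¹⁶)² = x³², (x¹⁶)³ = x¹⁴, (x¹⁶)⁴ = x³⁰, (x¹⁶)⁵ = x¹², (x¹⁶)⁶ = x²⁸, (x¹⁶)⁷ = x¹⁰, (x¹⁶)⁸ = x²⁶, (x¹⁶)⁹ = x⁸, (x¹⁶)¹⁰ = x²⁴, (x¹⁶)¹¹ = x⁶, (x¹⁶)¹² = x²², (x¹⁶)¹³ = x⁴, (x¹⁶)¹⁴ = x²⁰, (x¹⁶)¹⁵ = x², (x¹⁶)¹⁶ = x¹⁸, (x¹⁶)¹⁷ = e.
So |⟨x¹⁶⟩| = ord(x¹⁶) = 17. With |G| = 34, by Lagrange [G : ⟨x¹⁶⟩] = 34/17 = 2.

Answer: 2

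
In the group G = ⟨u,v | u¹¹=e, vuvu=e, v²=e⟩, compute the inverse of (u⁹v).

The order of (u⁹v) is 2 (smallest k with (u⁹v)ᵏ = e), so (u⁹v)⁻¹ = (u⁹v)¹ = u⁹v.
Check: (u⁹v) · (u⁹v) → (u⁹v) · u⁹ = v;   v · v = e, giving e as required.

Answer: u⁹v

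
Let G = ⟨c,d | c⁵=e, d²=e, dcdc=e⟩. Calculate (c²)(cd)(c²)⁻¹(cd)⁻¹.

[(c²), (cd)] = (c²)·(cd)·(c²)⁻¹·(cd)⁻¹.
  (c²) · (cd) = c³d
  (c³d) · (c³) = d
  d · (cd) = c⁴

Answer: c⁴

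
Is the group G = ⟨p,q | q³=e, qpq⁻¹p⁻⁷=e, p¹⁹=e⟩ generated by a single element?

Every cyclic group is abelian. But p·q = pq while q·p = p⁷q, so p·q ≠ q·p and G is not abelian. Hence G is not cyclic.

Answer: No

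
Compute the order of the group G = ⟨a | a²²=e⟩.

G is generated by a single element, so G is cyclic. The relator gives a²² = e and no smaller power is forced to be e, so the 22 powers {a, e, a², a³, a⁴, a⁵, a⁶, a⁷, a⁸, a⁹, a²¹, a²⁰, a¹², a¹³, a¹¹, a¹⁰, a¹⁴, a¹⁵, a¹⁶, a¹⁷, a¹⁸, a¹⁹} are distinct. Hence |G| = 22.

Answer: 22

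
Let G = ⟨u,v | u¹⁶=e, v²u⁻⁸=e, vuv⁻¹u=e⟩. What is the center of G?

An element z ∈ Z(G) iff z commutes with every generator.
For example u⁸ is central: (u⁸)·u = u⁹ = u·(u⁸); (u⁸)·v = v⁻¹ = v·(u⁸).
Whereas u ∉ Z(G) since u·v = uv ≠ u⁷v⁻¹ = v·u.
Checking each of the 32 elements this way gives Z(G) = {e, u⁸}, of order 2.

Answer: {e, u⁸}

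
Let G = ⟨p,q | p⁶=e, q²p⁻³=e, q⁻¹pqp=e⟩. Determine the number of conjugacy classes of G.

The conjugacy classes (representative and size) are:
  [e] (size 1), [p] (size 2), [p²] (size 2), [p³] (size 1), [pq⁻¹] (size 3), [p²q⁻¹] (size 3).
Class equation: 1 + 2 + 2 + 1 + 3 + 3 = 12 = |G|. So G has 6 conjugacy classes.

Answer: 6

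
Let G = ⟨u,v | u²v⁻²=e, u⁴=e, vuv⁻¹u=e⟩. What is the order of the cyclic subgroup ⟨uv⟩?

|⟨uv⟩| equals the order of uv. Compute successive powers until reaching e:
  (uv)¹ = uv, (uv)² = u², (uv)³ = uv⁻¹, (uv)⁴ = e.
The smallest positive k with (uv)ᵏ = e is 4, so |⟨uv⟩| = 4.

Answer: 4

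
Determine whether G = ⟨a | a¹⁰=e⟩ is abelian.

G has a single generator, so G is cyclic and hence abelian.

Answer: Yes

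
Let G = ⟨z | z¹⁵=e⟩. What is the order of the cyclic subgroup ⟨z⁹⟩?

|⟨z⁹⟩| equals the order of z⁹. Compute successive powers until reaching e:
  (z⁹)¹ = z⁹, (z⁹)² = z³, (z⁹)³ = z¹², (z⁹)⁴ = z⁶, (z⁹)⁵ = e.
The smallest positive k with (z⁹)ᵏ = e is 5, so |⟨z⁹⟩| = 5.

Answer: 5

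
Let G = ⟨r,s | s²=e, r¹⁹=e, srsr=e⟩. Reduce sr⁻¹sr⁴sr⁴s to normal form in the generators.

Multiply left to right, reducing at each step:
  s · r⁻¹ = rs
  (rs) · s = r
  r · r⁴ = r⁵
  (r⁵) · s = r⁵s
  (r⁵s) · r⁴ = rs
  (rs) · s = r

Answer: r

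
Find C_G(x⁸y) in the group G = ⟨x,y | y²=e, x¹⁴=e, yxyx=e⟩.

⟨x⁸y⟩ ⊆ C_G(x⁸y) since powers of x⁸y commute with x⁸y; so |C_G(x⁸y)| ≥ |⟨x⁸y⟩| = 2.
By orbit–stabilizer, |C_G(x⁸y)| = |G| / |conj. class of x⁸y| = 28 / 7 = 4.
The 4 elements commuting with x⁸y are {e, x⁷, xy, x⁸y}.

Answer: {e, x⁷, xy, x⁸y}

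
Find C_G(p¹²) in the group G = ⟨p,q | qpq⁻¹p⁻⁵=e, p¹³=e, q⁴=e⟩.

⟨p¹²⟩ ⊆ C_G(p¹²) since powers of p¹² commute with p¹²; so |C_G(p¹²)| ≥ |⟨p¹²⟩| = 13.
By orbit–stabilizer, |C_G(p¹²)| = |G| / |conj. class of p¹²| = 52 / 4 = 13.
The 13 elements commuting with p¹² are {e, p, p², p³, p⁴, p⁵, p⁶, p⁷, p⁸, p⁹, p¹⁰, p¹¹, p¹²}.

Answer: {e, p, p², p³, p⁴, p⁵, p⁶, p⁷, p⁸, p⁹, p¹⁰, p¹¹, p¹²}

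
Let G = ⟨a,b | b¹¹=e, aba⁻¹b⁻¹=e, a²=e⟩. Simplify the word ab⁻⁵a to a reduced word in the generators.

Multiply left to right, reducing at each step:
  a · b⁻⁵ = ab⁶
  (ab⁶) · a = b⁶

Answer: b⁶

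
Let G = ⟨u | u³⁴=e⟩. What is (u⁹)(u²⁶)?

Compute (u⁹) · (u²⁶) by multiplying left to right and reducing via the relations at each step:
  (u⁹) · u²⁶ = u

Answer: u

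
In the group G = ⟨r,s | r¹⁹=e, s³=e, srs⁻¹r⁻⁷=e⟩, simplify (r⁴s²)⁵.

Compute successive powers of (r⁴s²), reducing at each step:
  (r⁴s²)²: (r⁴s²) · r⁴ = r¹⁰s²;   (r¹⁰s²) · s² = r¹⁰s
  (r⁴s²)³: (r¹⁰s) · r⁴ = s;   s · s² = e
  (r⁴s²)⁴: e · r⁴ = r⁴;   (r⁴) · s² = r⁴s²
  (r⁴s²)⁵: (r⁴s²) · r⁴ = r¹⁰s²;   (r¹⁰s²) · s² = r¹⁰s

Answer: r¹⁰s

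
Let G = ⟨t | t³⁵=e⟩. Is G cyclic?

|G| = 35. The element t has order 35 (its powers give 35 distinct elements), so ⟨t⟩ = G and G is cyclic.

Answer: Yes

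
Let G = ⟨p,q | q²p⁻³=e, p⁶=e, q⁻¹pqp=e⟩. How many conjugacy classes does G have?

The conjugacy classes (representative and size) are:
  [e] (size 1), [p] (size 2), [p²] (size 2), [p³] (size 1), [pq⁻¹] (size 3), [p²q⁻¹] (size 3).
Class equation: 1 + 2 + 2 + 1 + 3 + 3 = 12 = |G|. So G has 6 conjugacy classes.

Answer: 6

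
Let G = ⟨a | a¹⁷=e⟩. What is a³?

Compute successive powers of a, reducing at each step:
  a²: a · a = a²
  a³: (a²) · a = a³

Answer: a³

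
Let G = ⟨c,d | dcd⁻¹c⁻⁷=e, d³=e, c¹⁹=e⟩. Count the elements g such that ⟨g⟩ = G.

⟨g⟩ = G would require ord(g) = |G| = 57, but the maximum element order in G is 19 < 57. So G is not cyclic and no single element generates it: the count is 0.

Answer: 0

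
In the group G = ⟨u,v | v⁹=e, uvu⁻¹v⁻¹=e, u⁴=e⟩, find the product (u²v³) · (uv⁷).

Compute (u²v³) · (uv⁷) by multiplying left to right and reducing via the relations at each step:
  (u²v³) · u = u³v³
  (u³v³) · v⁷ = u³v

Answer: u³v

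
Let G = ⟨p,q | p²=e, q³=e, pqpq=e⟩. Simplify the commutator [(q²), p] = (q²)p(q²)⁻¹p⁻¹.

[(q²), p] = (q²)·p·(q²)⁻¹·p⁻¹.
  (q²) · p = pq
  (pq) · q = pq²
  (pq²) · p = q

Answer: q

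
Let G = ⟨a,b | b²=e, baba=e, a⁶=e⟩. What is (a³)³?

Compute successive powers of (a³), reducing at each step:
  (a³)²: (a³) · a³ = e
  (a³)³: e · a³ = a³

Answer: a³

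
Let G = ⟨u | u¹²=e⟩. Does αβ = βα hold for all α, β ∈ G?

G has a single generator, so G is cyclic and hence abelian.

Answer: Yes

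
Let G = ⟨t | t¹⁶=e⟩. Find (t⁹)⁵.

Compute successive powers of (t⁹), reducing at each step:
  (t⁹)²: (t⁹) · t⁹ = t²
  (t⁹)³: (t²) · t⁹ = t¹¹
  (t⁹)⁴: (t¹¹) · t⁹ = t⁴
  (t⁹)⁵: (t⁴) · t⁹ = t¹³

Answer: t¹³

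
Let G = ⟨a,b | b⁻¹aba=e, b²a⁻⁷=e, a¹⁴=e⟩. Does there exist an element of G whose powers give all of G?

Every cyclic group is abelian. But a·b = ab while b·a = a⁶b⁻¹, so a·b ≠ b·a and G is not abelian. Hence G is not cyclic.

Answer: No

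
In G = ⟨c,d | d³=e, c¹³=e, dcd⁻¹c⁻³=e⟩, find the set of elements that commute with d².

⟨d²⟩ ⊆ C_G(d²) since powers of d² commute with d²; so |C_G(d²)| ≥ |⟨d²⟩| = 3.
By orbit–stabilizer, |C_G(d²)| = |G| / |conj. class of d²| = 39 / 13 = 3.
The 3 elements commuting with d² are {e, d, d²}.

Answer: {e, d, d²}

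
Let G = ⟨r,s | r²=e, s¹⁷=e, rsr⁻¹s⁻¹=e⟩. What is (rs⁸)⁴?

Compute successive powers of (rs⁸), reducing at each step:
  (rs⁸)²: (rs⁸) · r = s⁸;   (s⁸) · s⁸ = s¹⁶
  (rs⁸)³: (s¹⁶) · r = rs¹⁶;   (rs¹⁶) · s⁸ = rs⁷
  (rs⁸)⁴: (rs⁷) · r = s⁷;   (s⁷) · s⁸ = s¹⁵

Answer: s¹⁵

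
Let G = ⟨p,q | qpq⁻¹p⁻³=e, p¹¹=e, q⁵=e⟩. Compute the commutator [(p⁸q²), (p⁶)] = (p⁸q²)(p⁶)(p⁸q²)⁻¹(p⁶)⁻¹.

[(p⁸q²), (p⁶)] = (p⁸q²)·(p⁶)·(p⁸q²)⁻¹·(p⁶)⁻¹.
  (p⁸q²) · (p⁶) = p⁷q²
  (p⁷q²) · (p⁴q³) = p¹⁰
  (p¹⁰) · (p⁵) = p⁴

Answer: p⁴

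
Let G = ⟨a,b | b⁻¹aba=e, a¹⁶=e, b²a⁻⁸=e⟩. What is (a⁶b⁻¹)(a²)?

Compute (a⁶b⁻¹) · (a²) by multiplying left to right and reducing via the relations at each step:
  (a⁶b⁻¹) · a² = a⁴b⁻¹

Answer: a⁴b⁻¹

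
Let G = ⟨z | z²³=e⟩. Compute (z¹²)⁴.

Compute successive powers of (z¹²), reducing at each step:
  (z¹²)²: (z¹²) · z¹² = z
  (z¹²)³: z · z¹² = z¹³
  (z¹²)⁴: (z¹³) · z¹² = z²

Answer: z²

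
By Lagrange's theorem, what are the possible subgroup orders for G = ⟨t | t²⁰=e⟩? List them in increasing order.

|G| = 20 = 2² · 5. By Lagrange's theorem the order of any subgroup divides 20; the divisors of 20 are 1, 2, 4, 5, 10, 20.

Answer: 1, 2, 4, 5, 10, 20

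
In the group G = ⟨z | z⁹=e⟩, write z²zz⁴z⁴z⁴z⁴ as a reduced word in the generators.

Multiply left to right, reducing at each step:
  (z²) · z = z³
  (z³) · z⁴ = z⁷
  (z⁷) · z⁴ = z²
  (z²) · z⁴ = z⁶
  (z⁶) · z⁴ = z

Answer: z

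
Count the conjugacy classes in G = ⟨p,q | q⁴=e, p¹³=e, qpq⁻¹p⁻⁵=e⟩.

The conjugacy classes (representative and size) are:
  [e] (size 1), [p] (size 4), [p²] (size 4), [p⁹] (size 4), [p¹²q] (size 13), [p⁴q²] (size 13), [p¹²q³] (size 13).
Class equation: 1 + 4 + 4 + 4 + 13 + 13 + 13 = 52 = |G|. So G has 7 conjugacy classes.

Answer: 7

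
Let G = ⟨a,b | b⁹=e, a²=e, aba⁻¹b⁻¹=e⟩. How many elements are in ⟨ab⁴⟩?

|⟨ab⁴⟩| equals the order of ab⁴. Compute successive powers until reaching e:
  (ab⁴)¹ = ab⁴, (ab⁴)² = b⁸, (ab⁴)³ = ab³, (ab⁴)⁴ = b⁷, (ab⁴)⁵ = ab², (ab⁴)⁶ = b⁶, (ab⁴)⁷ = ab, (ab⁴)⁸ = b⁵, (ab⁴)⁹ = a, (ab⁴)¹⁰ = b⁴, (ab⁴)¹¹ = ab⁸, (ab⁴)¹² = b³, (ab⁴)¹³ = ab⁷, (ab⁴)¹⁴ = b², (ab⁴)¹⁵ = ab⁶, (ab⁴)¹⁶ = b, (ab⁴)¹⁷ = ab⁵, (ab⁴)¹⁸ = e.
The smallest positive k with (ab⁴)ᵏ = e is 18, so |⟨ab⁴⟩| = 18.

Answer: 18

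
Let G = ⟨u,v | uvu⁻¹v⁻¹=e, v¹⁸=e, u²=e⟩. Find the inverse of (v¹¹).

The order of (v¹¹) is 18 (smallest k with (v¹¹)ᵏ = e), so (v¹¹)⁻¹ = (v¹¹)¹⁷ = v⁷.
Check: (v¹¹) · (v⁷) → (v¹¹) · v⁷ = e, giving e as required.

Answer: v⁷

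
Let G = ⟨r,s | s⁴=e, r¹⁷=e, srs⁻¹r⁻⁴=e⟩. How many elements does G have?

Enumerate words in the generators, reducing via the relations: the distinct elements are
  {e, r, s, rs, r², r³, r⁴, r⁵, r⁶, r⁷, r⁸, r⁹, s², s³, rs², rs³, r²s, r³s, r¹², r¹³, r¹¹, r¹⁰, r¹⁴, r¹⁵, r¹⁶, r⁴s, r⁵s, r⁶s, r⁷s, r⁸s, r⁹s, r²s², r²s³, r³s², r³s³, r¹²s, r¹³s, r¹¹s, r¹⁰s, r¹⁴s, r¹⁵s, r¹⁶s, r⁴s², r⁴s³, r⁵s², r⁵s³, r⁶s², r⁶s³, r⁷s², r⁷s³, r⁸s², r⁸s³, r⁹s², r⁹s³, r¹²s², r¹²s³, r¹³s², r¹³s³, r¹¹s², r¹¹s³, r¹⁰s², r¹⁰s³, r¹⁴s², r¹⁴s³, r¹⁵s², r¹⁵s³, r¹⁶s², r¹⁶s³}.
No further products give new elements, so |G| = 68.

Answer: 68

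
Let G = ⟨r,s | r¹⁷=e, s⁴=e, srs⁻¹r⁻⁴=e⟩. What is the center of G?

An element z ∈ Z(G) iff z commutes with every generator.
For example e is central: e·r = r = r·e; e·s = s = s·e.
Whereas r ∉ Z(G) since r·s = rs ≠ r⁴s = s·r.
Checking each of the 68 elements this way gives Z(G) = {e}, of order 1.

Answer: {e}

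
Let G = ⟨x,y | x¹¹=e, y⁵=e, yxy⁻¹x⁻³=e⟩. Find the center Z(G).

An element z ∈ Z(G) iff z commutes with every generator.
For example e is central: e·x = x = x·e; e·y = y = y·e.
Whereas x ∉ Z(G) since x·y = xy ≠ x³y = y·x.
Checking each of the 55 elements this way gives Z(G) = {e}, of order 1.

Answer: {e}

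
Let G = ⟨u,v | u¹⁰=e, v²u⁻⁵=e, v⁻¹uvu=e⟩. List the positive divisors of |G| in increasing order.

|G| = 20 = 2² · 5. By Lagrange's theorem the order of any subgroup divides 20; the divisors of 20 are 1, 2, 4, 5, 10, 20.

Answer: 1, 2, 4, 5, 10, 20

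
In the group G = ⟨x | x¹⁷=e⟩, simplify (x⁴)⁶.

Compute successive powers of (x⁴), reducing at each step:
  (x⁴)²: (x⁴) · x⁴ = x⁸
  (x⁴)³: (x⁸) · x⁴ = x¹²
  (x⁴)⁴: (x¹²) · x⁴ = x¹⁶
  (x⁴)⁵: (x¹⁶) · x⁴ = x³
  (x⁴)⁶: (x³) · x⁴ = x⁷

Answer: x⁷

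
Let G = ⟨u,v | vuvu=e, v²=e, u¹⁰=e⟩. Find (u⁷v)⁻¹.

The order of (u⁷v) is 2 (smallest k with (u⁷v)ᵏ = e), so (u⁷v)⁻¹ = (u⁷v)¹ = u⁷v.
Check: (u⁷v) · (u⁷v) → (u⁷v) · u⁷ = v;   v · v = e, giving e as required.

Answer: u⁷v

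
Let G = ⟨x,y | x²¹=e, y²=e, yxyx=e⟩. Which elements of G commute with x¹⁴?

⟨x¹⁴⟩ ⊆ C_G(x¹⁴) since powers of x¹⁴ commute with x¹⁴; so |C_G(x¹⁴)| ≥ |⟨x¹⁴⟩| = 3.
By orbit–stabilizer, |C_G(x¹⁴)| = |G| / |conj. class of x¹⁴| = 42 / 2 = 21.
The 21 elements commuting with x¹⁴ are {e, x, x², x³, x⁴, x⁵, x⁶, x⁷, x⁸, x⁹, x¹⁰, x¹¹, x¹², x¹³, x¹⁴, x¹⁵, x¹⁶, x¹⁷, x¹⁸, x¹⁹, x²⁰}.

Answer: {e, x, x², x³, x⁴, x⁵, x⁶, x⁷, x⁸, x⁹, x¹⁰, x¹¹, x¹², x¹³, x¹⁴, x¹⁵, x¹⁶, x¹⁷, x¹⁸, x¹⁹, x²⁰}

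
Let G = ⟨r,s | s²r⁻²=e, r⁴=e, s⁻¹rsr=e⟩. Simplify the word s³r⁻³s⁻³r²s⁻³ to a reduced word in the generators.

Multiply left to right, reducing at each step:
  (s⁻¹) · r⁻³ = rs
  (rs) · s⁻³ = r³
  (r³) · r² = r
  r · s⁻³ = rs

Answer: rs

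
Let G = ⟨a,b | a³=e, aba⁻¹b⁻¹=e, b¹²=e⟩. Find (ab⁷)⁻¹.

The order of (ab⁷) is 12 (smallest k with (ab⁷)ᵏ = e), so (ab⁷)⁻¹ = (ab⁷)¹¹ = a²b⁵.
Check: (ab⁷) · (a²b⁵) → (ab⁷) · a² = b⁷;   (b⁷) · b⁵ = e, giving e as required.

Answer: a²b⁵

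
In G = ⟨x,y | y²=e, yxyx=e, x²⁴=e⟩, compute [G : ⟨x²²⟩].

First find ord(x²²) by computing successive powers:
  (x²²)¹ = x²², (x²²)² = x²⁰, (x²²)³ = x¹⁸, (x²²)⁴ = x¹⁶, (x²²)⁵ = x¹⁴, (x²²)⁶ = x¹², (x²²)⁷ = x¹⁰, (x²²)⁸ = x⁸, (x²²)⁹ = x⁶, (x²²)¹⁰ = x⁴, (x²²)¹¹ = x², (x²²)¹² = e.
So |⟨x²²⟩| = ord(x²²) = 12. With |G| = 48, by Lagrange [G : ⟨x²²⟩] = 48/12 = 4.

Answer: 4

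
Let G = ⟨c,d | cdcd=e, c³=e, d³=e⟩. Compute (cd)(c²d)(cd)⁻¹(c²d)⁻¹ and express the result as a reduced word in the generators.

[(cd), (c²d)] = (cd)·(c²d)·(cd)⁻¹·(c²d)⁻¹.
  (cd) · (c²d) = dc²
  (dc²) · (cd) = d²
  (d²) · (d²c) = c²d²

Answer: c²d²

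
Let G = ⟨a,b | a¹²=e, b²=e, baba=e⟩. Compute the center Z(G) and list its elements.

An element z ∈ Z(G) iff z commutes with every generator.
For example a⁶ is central: (a⁶)·a = a⁷ = a·(a⁶); (a⁶)·b = a⁶b = b·(a⁶).
Whereas a ∉ Z(G) since a·b = ab ≠ a¹¹b = b·a.
Checking each of the 24 elements this way gives Z(G) = {e, a⁶}, of order 2.

Answer: {e, a⁶}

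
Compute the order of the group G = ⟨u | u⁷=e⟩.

G is generated by a single element, so G is cyclic. The relator gives u⁷ = e and no smaller power is forced to be e, so the 7 powers {e, u, u², u³, u⁴, u⁵, u⁶} are distinct. Hence |G| = 7.

Answer: 7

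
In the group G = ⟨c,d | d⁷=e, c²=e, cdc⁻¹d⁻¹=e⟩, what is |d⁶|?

Compute successive powers until reaching e:
  (d⁶)¹ = d⁶, (d⁶)² = d⁵, (d⁶)³ = d⁴, (d⁶)⁴ = d³, (d⁶)⁵ = d², (d⁶)⁶ = d, (d⁶)⁷ = e.
The smallest positive k with (d⁶)ᵏ = e is 7.

Answer: 7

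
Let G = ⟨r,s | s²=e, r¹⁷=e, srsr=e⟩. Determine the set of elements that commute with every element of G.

An element z ∈ Z(G) iff z commutes with every generator.
For example e is central: e·r = r = r·e; e·s = s = s·e.
Whereas r ∉ Z(G) since r·s = rs ≠ r¹⁶s = s·r.
Checking each of the 34 elements this way gives Z(G) = {e}, of order 1.

Answer: {e}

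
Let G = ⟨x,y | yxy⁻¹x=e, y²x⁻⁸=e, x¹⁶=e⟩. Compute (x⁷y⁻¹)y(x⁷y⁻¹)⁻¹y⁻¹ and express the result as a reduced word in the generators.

[(x⁷y⁻¹), y] = (x⁷y⁻¹)·y·(x⁷y⁻¹)⁻¹·y⁻¹.
  (x⁷y⁻¹) · y = x⁷
  (x⁷) · (x⁷y) = x⁶y⁻¹
  (x⁶y⁻¹) · (y⁻¹) = x¹⁴

Answer: x¹⁴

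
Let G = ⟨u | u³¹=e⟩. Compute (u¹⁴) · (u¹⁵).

Compute (u¹⁴) · (u¹⁵) by multiplying left to right and reducing via the relations at each step:
  (u¹⁴) · u¹⁵ = u²⁹

Answer: u²⁹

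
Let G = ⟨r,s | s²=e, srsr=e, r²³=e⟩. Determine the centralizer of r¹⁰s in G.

⟨r¹⁰s⟩ ⊆ C_G(r¹⁰s) since powers of r¹⁰s commute with r¹⁰s; so |C_G(r¹⁰s)| ≥ |⟨r¹⁰s⟩| = 2.
By orbit–stabilizer, |C_G(r¹⁰s)| = |G| / |conj. class of r¹⁰s| = 46 / 23 = 2.
The 2 elements commuting with r¹⁰s are {e, r¹⁰s}.

Answer: {e, r¹⁰s}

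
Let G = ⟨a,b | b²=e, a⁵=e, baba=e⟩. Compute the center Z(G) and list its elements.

An element z ∈ Z(G) iff z commutes with every generator.
For example e is central: e·a = a = a·e; e·b = b = b·e.
Whereas a ∉ Z(G) since a·b = ab ≠ a⁴b = b·a.
Checking each of the 10 elements this way gives Z(G) = {e}, of order 1.

Answer: {e}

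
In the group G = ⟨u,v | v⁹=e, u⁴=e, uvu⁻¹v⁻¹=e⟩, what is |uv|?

Compute successive powers until reaching e:
  (uv)¹ = uv, (uv)² = u²v², (uv)³ = u³v³, (uv)⁴ = v⁴, (uv)⁵ = uv⁵, (uv)⁶ = u²v⁶, (uv)⁷ = u³v⁷, (uv)⁸ = v⁸, (uv)⁹ = u, (uv)¹⁰ = u²v, (uv)¹¹ = u³v², (uv)¹² = v³, (uv)¹³ = uv⁴, (uv)¹⁴ = u²v⁵, (uv)¹⁵ = u³v⁶, (uv)¹⁶ = v⁷, (uv)¹⁷ = uv⁸, (uv)¹⁸ = u², (uv)¹⁹ = u³v, (uv)²⁰ = v², (uv)²¹ = uv³, (uv)²² = u²v⁴, (uv)²³ = u³v⁵, (uv)²⁴ = v⁶, (uv)²⁵ = uv⁷, (uv)²⁶ = u²v⁸, (uv)²⁷ = u³, (uv)²⁸ = v, (uv)²⁹ = uv², (uv)³⁰ = u²v³, (uv)³¹ = u³v⁴, (uv)³² = v⁵, (uv)³³ = uv⁶, (uv)³⁴ = u²v⁷, (uv)³⁵ = u³v⁸, (uv)³⁶ = e.
The smallest positive k with (uv)ᵏ = e is 36.

Answer: 36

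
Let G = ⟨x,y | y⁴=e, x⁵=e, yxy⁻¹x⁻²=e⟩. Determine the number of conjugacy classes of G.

The conjugacy classes (representative and size) are:
  [e] (size 1), [x⁴] (size 4), [x²y] (size 5), [y²] (size 5), [x³y³] (size 5).
Class equation: 1 + 4 + 5 + 5 + 5 = 20 = |G|. So G has 5 conjugacy classes.

Answer: 5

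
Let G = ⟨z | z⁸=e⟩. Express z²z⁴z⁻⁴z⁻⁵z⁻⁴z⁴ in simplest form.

Multiply left to right, reducing at each step:
  (z²) · z⁴ = z⁶
  (z⁶) · z⁻⁴ = z²
  (z²) · z⁻⁵ = z⁵
  (z⁵) · z⁻⁴ = z
  z · z⁴ = z⁵

Answer: z⁵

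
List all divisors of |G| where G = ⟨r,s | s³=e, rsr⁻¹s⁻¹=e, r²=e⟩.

|G| = 6 = 2 · 3. By Lagrange's theorem the order of any subgroup divides 6; the divisors of 6 are 1, 2, 3, 6.

Answer: 1, 2, 3, 6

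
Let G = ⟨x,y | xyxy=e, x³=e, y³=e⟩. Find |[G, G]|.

G' = [G, G] is generated by all commutators. The generator-pair commutators are: [x, y] = xy²x.
The subgroup they normally generate is {e, xy, x²y², xy²x}, of order 4.
Check: |G/G'| = 12/4 = 3 is the order of the abelianisation.

Answer: 4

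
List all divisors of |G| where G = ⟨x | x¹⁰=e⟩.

|G| = 10 = 2 · 5. By Lagrange's theorem the order of any subgroup divides 10; the divisors of 10 are 1, 2, 5, 10.

Answer: 1, 2, 5, 10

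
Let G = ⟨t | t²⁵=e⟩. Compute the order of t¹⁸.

Compute successive powers until reaching e:
  (t¹⁸)¹ = t¹⁸, (t¹⁸)² = t¹¹, (t¹⁸)³ = t⁴, (t¹⁸)⁴ = t²², (t¹⁸)⁵ = t¹⁵, (t¹⁸)⁶ = t⁸, (t¹⁸)⁷ = t, (t¹⁸)⁸ = t¹⁹, (t¹⁸)⁹ = t¹², (t¹⁸)¹⁰ = t⁵, (t¹⁸)¹¹ = t²³, (t¹⁸)¹² = t¹⁶, (t¹⁸)¹³ = t⁹, (t¹⁸)¹⁴ = t², (t¹⁸)¹⁵ = t²⁰, (t¹⁸)¹⁶ = t¹³, (t¹⁸)¹⁷ = t⁶, (t¹⁸)¹⁸ = t²⁴, (t¹⁸)¹⁹ = t¹⁷, (t¹⁸)²⁰ = t¹⁰, (t¹⁸)²¹ = t³, (t¹⁸)²² = t²¹, (t¹⁸)²³ = t¹⁴, (t¹⁸)²⁴ = t⁷, (t¹⁸)²⁵ = e.
The smallest positive k with (t¹⁸)ᵏ = e is 25.

Answer: 25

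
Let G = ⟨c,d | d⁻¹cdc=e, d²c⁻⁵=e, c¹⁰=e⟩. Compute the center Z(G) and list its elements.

An element z ∈ Z(G) iff z commutes with every generator.
For example c⁵ is central: (c⁵)·c = c⁶ = c·(c⁵); (c⁵)·d = d⁻¹ = d·(c⁵).
Whereas c ∉ Z(G) since c·d = cd ≠ c⁴d⁻¹ = d·c.
Checking each of the 20 elements this way gives Z(G) = {e, c⁵}, of order 2.

Answer: {e, c⁵}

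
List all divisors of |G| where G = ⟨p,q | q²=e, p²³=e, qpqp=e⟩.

|G| = 46 = 2 · 23. By Lagrange's theorem the order of any subgroup divides 46; the divisors of 46 are 1, 2, 23, 46.

Answer: 1, 2, 23, 46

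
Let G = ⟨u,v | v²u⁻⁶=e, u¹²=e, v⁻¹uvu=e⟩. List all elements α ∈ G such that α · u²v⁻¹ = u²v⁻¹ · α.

⟨u²v⁻¹⟩ ⊆ C_G(u²v⁻¹) since powers of u²v⁻¹ commute with u²v⁻¹; so |C_G(u²v⁻¹)| ≥ |⟨u²v⁻¹⟩| = 4.
By orbit–stabilizer, |C_G(u²v⁻¹)| = |G| / |conj. class of u²v⁻¹| = 24 / 6 = 4.
The 4 elements commuting with u²v⁻¹ are {e, u⁶, u²v, u²v⁻¹}.

Answer: {e, u⁶, u²v, u²v⁻¹}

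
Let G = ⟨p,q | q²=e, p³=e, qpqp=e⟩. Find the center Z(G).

An element z ∈ Z(G) iff z commutes with every generator.
For example e is central: e·p = p = p·e; e·q = q = q·e.
Whereas p ∉ Z(G) since p·q = pq ≠ p²q = q·p.
Checking each of the 6 elements this way gives Z(G) = {e}, of order 1.

Answer: {e}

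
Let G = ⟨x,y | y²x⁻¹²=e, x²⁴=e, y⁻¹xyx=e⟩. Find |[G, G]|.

G' = [G, G] is generated by all commutators. The generator-pair commutators are: [x, y] = x².
The subgroup they normally generate is {e, x², x⁴, x⁶, x⁸, x¹⁰, x¹², x¹⁴, x¹⁶, x¹⁸, x²⁰, x²²}, of order 12.
Check: |G/G'| = 48/12 = 4 is the order of the abelianisation.

Answer: 12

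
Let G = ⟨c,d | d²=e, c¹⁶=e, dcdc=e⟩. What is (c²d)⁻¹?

The order of (c²d) is 2 (smallest k with (c²d)ᵏ = e), so (c²d)⁻¹ = (c²d)¹ = c²d.
Check: (c²d) · (c²d) → (c²d) · c² = d;   d · d = e, giving e as required.

Answer: c²d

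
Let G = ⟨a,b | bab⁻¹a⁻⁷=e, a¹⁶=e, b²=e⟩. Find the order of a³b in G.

Compute successive powers until reaching e:
  (a³b)¹ = a³b, (a³b)² = a⁸, (a³b)³ = a¹¹b, (a³b)⁴ = e.
The smallest positive k with (a³b)ᵏ = e is 4.

Answer: 4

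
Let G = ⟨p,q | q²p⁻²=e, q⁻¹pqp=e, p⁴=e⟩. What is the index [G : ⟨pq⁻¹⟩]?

First find ord(pq⁻¹) by computing successive powers:
  (pq⁻¹)¹ = pq⁻¹, (pq⁻¹)² = p², (pq⁻¹)³ = pq, (pq⁻¹)⁴ = e.
So |⟨pq⁻¹⟩| = ord(pq⁻¹) = 4. With |G| = 8, by Lagrange [G : ⟨pq⁻¹⟩] = 8/4 = 2.

Answer: 2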